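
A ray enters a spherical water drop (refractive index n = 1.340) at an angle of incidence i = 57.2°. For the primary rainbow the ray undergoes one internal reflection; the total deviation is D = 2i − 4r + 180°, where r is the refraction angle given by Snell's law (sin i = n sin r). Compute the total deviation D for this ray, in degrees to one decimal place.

sin r = sin 57.2° / 1.340 = 0.8406/1.340 = 0.6273; r = 38.85°.
D = 2·57.2° − 4·38.85° + 180° = 114.40° − 155.40° + 180° = 139.00°.

139.0°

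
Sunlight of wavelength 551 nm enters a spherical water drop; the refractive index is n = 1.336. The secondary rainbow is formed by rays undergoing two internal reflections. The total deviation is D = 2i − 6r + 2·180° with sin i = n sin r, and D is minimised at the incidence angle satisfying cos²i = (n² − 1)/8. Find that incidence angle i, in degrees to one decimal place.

71.7°

cos²i = (1.336² − 1)/8 = (1.78490 − 1)/8 = 0.09811.
cos i = 0.31323, so i = 71.746°.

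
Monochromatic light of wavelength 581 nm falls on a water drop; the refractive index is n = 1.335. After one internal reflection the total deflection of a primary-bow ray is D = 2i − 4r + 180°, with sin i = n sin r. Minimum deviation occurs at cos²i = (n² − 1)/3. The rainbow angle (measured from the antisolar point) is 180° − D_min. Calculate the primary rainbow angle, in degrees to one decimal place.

cos²i = (1.78222 − 1)/3 = 0.26074; i = arccos(0.51063) = 59.294°.
sin r = sin 59.294°/1.335 = 0.64405; r = 40.094°.
D_min = 2·59.294° − 4·40.094° + 180° = 138.212°.
Rainbow angle = 180° − D_min = 41.788°.

41.8°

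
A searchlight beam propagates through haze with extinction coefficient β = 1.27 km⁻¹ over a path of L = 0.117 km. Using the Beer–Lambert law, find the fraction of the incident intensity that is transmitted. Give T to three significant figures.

τ = β·L = 1.27 × 0.117 = 0.1486.
T = exp(−0.1486) = 0.8619.

0.862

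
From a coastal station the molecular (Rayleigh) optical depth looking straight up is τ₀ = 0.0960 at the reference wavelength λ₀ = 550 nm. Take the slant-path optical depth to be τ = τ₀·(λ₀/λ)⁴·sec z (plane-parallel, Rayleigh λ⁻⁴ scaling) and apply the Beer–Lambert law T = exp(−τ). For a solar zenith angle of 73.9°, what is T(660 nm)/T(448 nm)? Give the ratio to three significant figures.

1.86

Airmass: sec 73.9° = 3.6060.
τ(660 nm) = 0.0960 × (550/660)⁴ × 3.6060 = 0.0960 × 0.4823 × 3.6060 = 0.1669.
τ(448 nm) = 0.0960 × (550/448)⁴ × 3.6060 = 0.0960 × 2.2716 × 3.6060 = 0.7864.
T(660)/T(448) = exp(τ_B − τ_A) = exp(0.6194) = 1.8579.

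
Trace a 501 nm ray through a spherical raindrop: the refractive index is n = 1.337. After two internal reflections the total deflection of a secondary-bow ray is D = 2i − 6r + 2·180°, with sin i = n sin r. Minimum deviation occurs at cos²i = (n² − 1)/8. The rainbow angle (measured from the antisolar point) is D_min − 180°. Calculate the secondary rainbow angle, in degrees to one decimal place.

51.9°

cos²i = (1.78757 − 1)/8 = 0.09845; i = arccos(0.31376) = 71.714°.
sin r = sin 71.714°/1.337 = 0.71017; r = 45.249°.
D_min = 2·71.714° − 6·45.249° + 360° = 231.934°.
Rainbow angle = D_min − 180° = 51.934°.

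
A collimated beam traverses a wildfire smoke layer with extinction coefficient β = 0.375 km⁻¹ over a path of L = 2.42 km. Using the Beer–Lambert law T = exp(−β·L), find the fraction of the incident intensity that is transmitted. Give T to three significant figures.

0.404

τ = β·L = 0.375 × 2.42 = 0.9075.
T = exp(−0.9075) = 0.4035.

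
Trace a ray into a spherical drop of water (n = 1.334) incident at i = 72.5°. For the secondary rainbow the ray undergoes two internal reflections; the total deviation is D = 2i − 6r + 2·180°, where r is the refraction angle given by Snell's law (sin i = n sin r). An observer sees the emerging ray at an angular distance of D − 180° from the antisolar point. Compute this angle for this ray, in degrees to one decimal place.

51.2°

sin r = sin 72.5° / 1.334 = 0.9537/1.334 = 0.7149; r = 45.64°.
D = 2·72.5° − 6·45.64° + 2·180° = 145.00° − 273.82° + 360° = 231.18°.
Angle from antisolar point = D − 180° = 51.18°.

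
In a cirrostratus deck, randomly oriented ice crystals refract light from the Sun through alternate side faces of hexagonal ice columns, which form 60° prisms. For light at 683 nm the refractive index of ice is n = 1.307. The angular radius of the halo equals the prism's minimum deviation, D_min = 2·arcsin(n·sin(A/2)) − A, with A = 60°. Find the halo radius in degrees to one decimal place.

21.6°

n·sin(A/2) = 1.307 × sin 30° = 1.307 × 0.5000 = 0.6535.
D_min = 2·arcsin(0.6535) − 60° = 2 × 40.806° − 60° = 21.612°.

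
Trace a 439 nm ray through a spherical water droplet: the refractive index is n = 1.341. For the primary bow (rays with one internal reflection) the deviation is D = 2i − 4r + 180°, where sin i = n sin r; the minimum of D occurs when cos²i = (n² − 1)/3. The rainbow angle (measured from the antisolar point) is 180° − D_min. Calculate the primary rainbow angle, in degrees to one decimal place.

40.9°

cos²i = (1.79828 − 1)/3 = 0.26609; i = arccos(0.51584) = 58.946°.
sin r = sin 58.946°/1.341 = 0.63884; r = 39.705°.
D_min = 2·58.946° − 4·39.705° + 180° = 139.071°.
Rainbow angle = 180° − D_min = 40.929°.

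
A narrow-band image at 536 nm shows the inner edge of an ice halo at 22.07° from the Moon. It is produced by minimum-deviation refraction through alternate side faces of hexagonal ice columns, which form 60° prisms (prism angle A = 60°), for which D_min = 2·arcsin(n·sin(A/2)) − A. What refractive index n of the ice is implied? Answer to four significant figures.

Rearranging: n = sin((D_min + A)/2) / sin(A/2).
(D_min + A)/2 = (22.07° + 60°)/2 = 41.035°.
n = sin 41.035° / sin 30° = 0.6565 / 0.5000 = 1.3130.

1.313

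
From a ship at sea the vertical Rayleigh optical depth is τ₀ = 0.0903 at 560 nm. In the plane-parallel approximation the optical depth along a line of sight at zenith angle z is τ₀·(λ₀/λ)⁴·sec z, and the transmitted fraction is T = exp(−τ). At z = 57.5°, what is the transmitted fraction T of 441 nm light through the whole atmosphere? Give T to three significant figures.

sec 57.5° = 1.8612.
τ = 0.0903 × (560/441)⁴ × 1.8612 = 0.0903 × 2.6001 × 1.8612 = 0.4370.
T = exp(−0.4370) = 0.6460.

0.646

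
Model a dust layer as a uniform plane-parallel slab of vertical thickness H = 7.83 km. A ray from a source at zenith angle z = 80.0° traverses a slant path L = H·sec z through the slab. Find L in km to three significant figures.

sec z = 1/cos 80.0° = 5.7588.
L = 7.83 × 5.7588 = 45.091 km.

45.1 km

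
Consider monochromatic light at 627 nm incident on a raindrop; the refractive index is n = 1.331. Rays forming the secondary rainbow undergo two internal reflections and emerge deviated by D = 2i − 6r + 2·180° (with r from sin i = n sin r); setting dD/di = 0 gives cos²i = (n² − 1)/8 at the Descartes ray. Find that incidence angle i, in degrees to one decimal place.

71.9°

cos²i = (1.331² − 1)/8 = (1.77156 − 1)/8 = 0.09645.
cos i = 0.31056, so i = 71.907°.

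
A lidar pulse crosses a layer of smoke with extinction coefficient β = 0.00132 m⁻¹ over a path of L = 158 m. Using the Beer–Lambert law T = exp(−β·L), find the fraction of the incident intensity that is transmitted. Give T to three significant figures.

0.812

τ = β·L = 0.00132 × 158 = 0.2086.
T = exp(−0.2086) = 0.8118.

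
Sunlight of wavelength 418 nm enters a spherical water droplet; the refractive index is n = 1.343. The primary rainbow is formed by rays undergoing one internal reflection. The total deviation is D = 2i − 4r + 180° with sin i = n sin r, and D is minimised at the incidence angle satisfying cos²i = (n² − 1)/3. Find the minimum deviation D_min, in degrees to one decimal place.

cos²i = (1.80365 − 1)/3 = 0.26788; i = arccos(0.51757) = 58.830°.
sin r = sin 58.830°/1.343 = 0.63711; r = 39.577°.
D_min = 2·58.830° − 4·39.577° + 180° = 139.354°.

139.4°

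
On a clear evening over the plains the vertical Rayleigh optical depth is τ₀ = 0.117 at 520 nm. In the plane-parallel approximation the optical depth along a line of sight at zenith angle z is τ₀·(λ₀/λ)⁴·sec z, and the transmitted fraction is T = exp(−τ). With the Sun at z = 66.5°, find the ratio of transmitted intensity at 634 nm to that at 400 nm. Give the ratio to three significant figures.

Airmass: sec 66.5° = 2.5078.
τ(634 nm) = 0.117 × (520/634)⁴ × 2.5078 = 0.117 × 0.4525 × 2.5078 = 0.1328.
τ(400 nm) = 0.117 × (520/400)⁴ × 2.5078 = 0.117 × 2.8561 × 2.5078 = 0.8380.
T(634)/T(400) = exp(τ_B − τ_A) = exp(0.7052) = 2.0243.

2.02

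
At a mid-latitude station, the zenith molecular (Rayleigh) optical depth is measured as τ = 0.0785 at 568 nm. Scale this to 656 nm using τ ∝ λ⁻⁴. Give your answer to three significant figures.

0.0441

τ(656 nm) = τ(568 nm) × (568/656)⁴ = 0.0785 × (0.8659)⁴ = 0.0785 × 0.5621 = 0.0441.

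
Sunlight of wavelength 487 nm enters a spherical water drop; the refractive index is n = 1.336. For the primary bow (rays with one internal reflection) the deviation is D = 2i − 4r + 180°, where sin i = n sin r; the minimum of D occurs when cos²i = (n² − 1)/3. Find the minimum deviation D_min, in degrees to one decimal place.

cos²i = (1.78490 − 1)/3 = 0.26163; i = arccos(0.51150) = 59.236°.
sin r = sin 59.236°/1.336 = 0.64318; r = 40.029°.
D_min = 2·59.236° − 4·40.029° + 180° = 138.356°.

138.4°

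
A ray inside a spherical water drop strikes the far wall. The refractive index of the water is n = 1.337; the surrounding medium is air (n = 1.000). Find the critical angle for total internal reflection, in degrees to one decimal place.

48.4°

sin θ_c = n_air / n = 1.000 / 1.337 = 0.7479.
θ_c = arcsin(0.7479) = 48.41°.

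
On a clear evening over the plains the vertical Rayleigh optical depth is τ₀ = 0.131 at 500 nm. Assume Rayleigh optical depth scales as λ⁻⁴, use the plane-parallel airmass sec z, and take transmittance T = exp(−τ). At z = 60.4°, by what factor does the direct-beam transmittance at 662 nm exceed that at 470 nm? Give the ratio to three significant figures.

Airmass: sec 60.4° = 2.0245.
τ(662 nm) = 0.131 × (500/662)⁴ × 2.0245 = 0.131 × 0.3254 × 2.0245 = 0.0863.
τ(470 nm) = 0.131 × (500/470)⁴ × 2.0245 = 0.131 × 1.2808 × 2.0245 = 0.3397.
T(662)/T(470) = exp(τ_B − τ_A) = exp(0.2534) = 1.2884.

1.29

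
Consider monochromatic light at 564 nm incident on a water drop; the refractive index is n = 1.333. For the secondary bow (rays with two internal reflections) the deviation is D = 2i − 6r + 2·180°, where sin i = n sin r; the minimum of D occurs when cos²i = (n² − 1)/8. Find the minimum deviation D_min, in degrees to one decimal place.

230.9°

cos²i = (1.77689 − 1)/8 = 0.09711; i = arccos(0.31163) = 71.843°.
sin r = sin 71.843°/1.333 = 0.71283; r = 45.466°.
D_min = 2·71.843° − 6·45.466° + 360° = 230.891°.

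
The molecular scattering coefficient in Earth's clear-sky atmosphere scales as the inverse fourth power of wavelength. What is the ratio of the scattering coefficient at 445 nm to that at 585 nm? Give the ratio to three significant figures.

2.99

Rayleigh scattering ∝ λ⁻⁴, so the ratio of coefficients is the inverse fourth power of the wavelength ratio.
σ(445)/σ(585) = (585/445)⁴ = (1.3146)⁴ = 2.987.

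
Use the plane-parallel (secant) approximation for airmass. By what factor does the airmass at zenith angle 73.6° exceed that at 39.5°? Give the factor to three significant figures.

2.73

X(73.6°)/X(39.5°) = sec 73.6° / sec 39.5° = cos 39.5° / cos 73.6° = 0.7716/0.2823 = 2.7329.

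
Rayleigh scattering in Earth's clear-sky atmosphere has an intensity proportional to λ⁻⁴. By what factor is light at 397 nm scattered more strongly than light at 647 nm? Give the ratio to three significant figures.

7.05

Rayleigh scattering ∝ λ⁻⁴, so the ratio of coefficients is the inverse fourth power of the wavelength ratio.
σ(397)/σ(647) = (647/397)⁴ = (1.6297)⁴ = 7.054.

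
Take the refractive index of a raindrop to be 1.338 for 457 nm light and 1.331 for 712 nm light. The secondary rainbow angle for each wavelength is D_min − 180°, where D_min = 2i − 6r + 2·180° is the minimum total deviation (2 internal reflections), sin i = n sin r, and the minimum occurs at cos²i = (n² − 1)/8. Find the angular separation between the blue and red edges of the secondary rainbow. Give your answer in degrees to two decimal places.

At 457 nm (n = 1.338): cos²i = 0.09878 → i = 71.682°, r = 45.195°, D_min = 232.193°, rainbow angle = 52.193°.
At 712 nm (n = 1.331): cos²i = 0.09645 → i = 71.907°, r = 45.575°, D_min = 230.365°, rainbow angle = 50.365°.
Angular width = |52.193° − 50.365°| = 1.828°.

1.83°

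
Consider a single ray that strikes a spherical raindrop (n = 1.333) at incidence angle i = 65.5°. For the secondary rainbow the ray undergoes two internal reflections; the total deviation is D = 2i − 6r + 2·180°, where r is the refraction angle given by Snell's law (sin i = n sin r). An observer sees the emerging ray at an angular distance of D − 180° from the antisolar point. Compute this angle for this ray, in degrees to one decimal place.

sin r = sin 65.5° / 1.333 = 0.9100/1.333 = 0.6826; r = 43.05°.
D = 2·65.5° − 6·43.05° + 2·180° = 131.00° − 258.30° + 360° = 232.70°.
Angle from antisolar point = D − 180° = 52.70°.

52.7°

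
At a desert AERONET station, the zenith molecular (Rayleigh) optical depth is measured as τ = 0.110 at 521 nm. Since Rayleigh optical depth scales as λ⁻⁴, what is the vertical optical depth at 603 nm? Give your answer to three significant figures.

τ(603 nm) = τ(521 nm) × (521/603)⁴ = 0.110 × (0.8640)⁴ = 0.110 × 0.5573 = 0.0613.

0.0613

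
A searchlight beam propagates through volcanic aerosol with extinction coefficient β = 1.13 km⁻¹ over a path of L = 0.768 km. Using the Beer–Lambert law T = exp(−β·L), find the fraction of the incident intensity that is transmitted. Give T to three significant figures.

0.420

τ = β·L = 1.13 × 0.768 = 0.8678.
T = exp(−0.8678) = 0.4199.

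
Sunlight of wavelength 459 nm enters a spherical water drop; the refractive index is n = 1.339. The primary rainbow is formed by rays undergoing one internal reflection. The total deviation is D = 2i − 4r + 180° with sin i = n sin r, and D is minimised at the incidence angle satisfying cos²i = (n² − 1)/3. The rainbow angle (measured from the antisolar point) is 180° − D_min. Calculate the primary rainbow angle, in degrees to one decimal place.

cos²i = (1.79292 − 1)/3 = 0.26431; i = arccos(0.51411) = 59.062°.
sin r = sin 59.062°/1.339 = 0.64057; r = 39.834°.
D_min = 2·59.062° − 4·39.834° + 180° = 138.786°.
Rainbow angle = 180° − D_min = 41.214°.

41.2°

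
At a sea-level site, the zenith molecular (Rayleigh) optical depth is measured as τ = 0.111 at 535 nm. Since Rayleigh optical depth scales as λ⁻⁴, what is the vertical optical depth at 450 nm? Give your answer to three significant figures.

0.222

τ(450 nm) = τ(535 nm) × (535/450)⁴ = 0.111 × (1.1889)⁴ = 0.111 × 1.9979 = 0.2218.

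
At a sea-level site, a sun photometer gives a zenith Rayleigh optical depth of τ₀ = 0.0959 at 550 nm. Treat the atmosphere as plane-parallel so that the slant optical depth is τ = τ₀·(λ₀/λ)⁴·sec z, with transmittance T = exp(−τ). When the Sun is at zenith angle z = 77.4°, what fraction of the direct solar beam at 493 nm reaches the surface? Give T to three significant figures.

sec 77.4° = 4.5841.
τ = 0.0959 × (550/493)⁴ × 4.5841 = 0.0959 × 1.5490 × 4.5841 = 0.6810.
T = exp(−0.6810) = 0.5061.

0.506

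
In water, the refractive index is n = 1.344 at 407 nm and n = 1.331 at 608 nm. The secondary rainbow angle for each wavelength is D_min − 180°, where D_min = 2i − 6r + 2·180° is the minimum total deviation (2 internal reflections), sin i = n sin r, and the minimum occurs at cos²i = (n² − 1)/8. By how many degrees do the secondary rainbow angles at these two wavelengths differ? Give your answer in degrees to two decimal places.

At 407 nm (n = 1.344): cos²i = 0.10079 → i = 71.490°, r = 44.874°, D_min = 233.733°, rainbow angle = 53.733°.
At 608 nm (n = 1.331): cos²i = 0.09645 → i = 71.907°, r = 45.575°, D_min = 230.365°, rainbow angle = 50.365°.
Angular width = |53.733° − 50.365°| = 3.368°.

3.37°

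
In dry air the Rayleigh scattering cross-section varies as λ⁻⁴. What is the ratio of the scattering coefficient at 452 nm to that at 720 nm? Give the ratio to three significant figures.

6.44

Rayleigh scattering ∝ λ⁻⁴, so the ratio of coefficients is the inverse fourth power of the wavelength ratio.
σ(452)/σ(720) = (720/452)⁴ = (1.5929)⁴ = 6.438.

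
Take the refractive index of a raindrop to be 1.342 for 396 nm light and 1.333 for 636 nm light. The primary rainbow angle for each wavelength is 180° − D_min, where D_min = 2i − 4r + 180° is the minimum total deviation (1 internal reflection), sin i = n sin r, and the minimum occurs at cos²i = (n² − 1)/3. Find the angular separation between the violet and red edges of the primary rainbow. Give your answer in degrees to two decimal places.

1.29°

At 396 nm (n = 1.342): cos²i = 0.26699 → i = 58.888°, r = 39.641°, D_min = 139.213°, rainbow angle = 40.787°.
At 636 nm (n = 1.333): cos²i = 0.25896 → i = 59.410°, r = 40.225°, D_min = 137.922°, rainbow angle = 42.078°.
Angular width = |40.787° − 42.078°| = 1.291°.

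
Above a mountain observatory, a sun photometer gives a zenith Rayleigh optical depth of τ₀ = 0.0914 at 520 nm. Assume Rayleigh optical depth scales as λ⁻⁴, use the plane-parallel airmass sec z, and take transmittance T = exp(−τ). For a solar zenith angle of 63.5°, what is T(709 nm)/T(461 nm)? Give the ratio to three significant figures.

1.31

Airmass: sec 63.5° = 2.2412.
τ(709 nm) = 0.0914 × (520/709)⁴ × 2.2412 = 0.0914 × 0.2894 × 2.2412 = 0.0593.
τ(461 nm) = 0.0914 × (520/461)⁴ × 2.2412 = 0.0914 × 1.6189 × 2.2412 = 0.3316.
T(709)/T(461) = exp(τ_B − τ_A) = exp(0.2723) = 1.3130.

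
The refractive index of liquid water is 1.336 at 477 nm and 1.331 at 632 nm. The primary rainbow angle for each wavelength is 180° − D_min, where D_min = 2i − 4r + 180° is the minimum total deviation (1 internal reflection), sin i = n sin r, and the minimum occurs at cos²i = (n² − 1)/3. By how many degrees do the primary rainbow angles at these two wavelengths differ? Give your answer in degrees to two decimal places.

At 477 nm (n = 1.336): cos²i = 0.26163 → i = 59.236°, r = 40.029°, D_min = 138.356°, rainbow angle = 41.644°.
At 632 nm (n = 1.331): cos²i = 0.25719 → i = 59.527°, r = 40.356°, D_min = 137.630°, rainbow angle = 42.370°.
Angular width = |41.644° − 42.370°| = 0.726°.

0.73°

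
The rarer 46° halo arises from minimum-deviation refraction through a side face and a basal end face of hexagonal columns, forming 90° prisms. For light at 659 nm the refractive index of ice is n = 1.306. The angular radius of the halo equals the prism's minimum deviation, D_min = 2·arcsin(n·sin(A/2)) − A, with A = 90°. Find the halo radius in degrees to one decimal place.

n·sin(A/2) = 1.306 × sin 45° = 1.306 × 0.7071 = 0.9235.
D_min = 2·arcsin(0.9235) − 90° = 2 × 67.440° − 90° = 44.881°.

44.9°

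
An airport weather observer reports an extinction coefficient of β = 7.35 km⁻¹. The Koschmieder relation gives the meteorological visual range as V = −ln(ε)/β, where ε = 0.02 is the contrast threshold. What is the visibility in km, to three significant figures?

V = −ln(0.02) / 7.35 = 3.912 / 7.35 = 0.5322 km.

0.532 km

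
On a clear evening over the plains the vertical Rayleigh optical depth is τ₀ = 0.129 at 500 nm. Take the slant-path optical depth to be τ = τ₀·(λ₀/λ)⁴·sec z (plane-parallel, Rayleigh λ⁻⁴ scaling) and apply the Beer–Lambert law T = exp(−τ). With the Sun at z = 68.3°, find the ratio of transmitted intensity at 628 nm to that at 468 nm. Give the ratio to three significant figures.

1.37

Airmass: sec 68.3° = 2.7046.
τ(628 nm) = 0.129 × (500/628)⁴ × 2.7046 = 0.129 × 0.4018 × 2.7046 = 0.1402.
τ(468 nm) = 0.129 × (500/468)⁴ × 2.7046 = 0.129 × 1.3029 × 2.7046 = 0.4546.
T(628)/T(468) = exp(τ_B − τ_A) = exp(0.3144) = 1.3694.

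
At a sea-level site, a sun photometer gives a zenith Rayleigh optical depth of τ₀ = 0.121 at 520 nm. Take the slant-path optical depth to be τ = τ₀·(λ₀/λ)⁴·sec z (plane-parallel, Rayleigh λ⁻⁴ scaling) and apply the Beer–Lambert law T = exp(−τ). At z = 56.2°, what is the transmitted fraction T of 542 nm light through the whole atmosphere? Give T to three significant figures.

sec 56.2° = 1.7976.
τ = 0.121 × (520/542)⁴ × 1.7976 = 0.121 × 0.8473 × 1.7976 = 0.1843.
T = exp(−0.1843) = 0.8317.

0.832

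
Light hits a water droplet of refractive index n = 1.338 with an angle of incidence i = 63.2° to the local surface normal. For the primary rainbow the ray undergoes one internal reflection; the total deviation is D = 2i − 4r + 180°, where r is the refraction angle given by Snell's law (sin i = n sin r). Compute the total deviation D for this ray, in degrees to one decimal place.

sin r = sin 63.2° / 1.338 = 0.8926/1.338 = 0.6671; r = 41.84°.
D = 2·63.2° − 4·41.84° + 180° = 126.40° − 167.38° + 180° = 139.02°.

139.0°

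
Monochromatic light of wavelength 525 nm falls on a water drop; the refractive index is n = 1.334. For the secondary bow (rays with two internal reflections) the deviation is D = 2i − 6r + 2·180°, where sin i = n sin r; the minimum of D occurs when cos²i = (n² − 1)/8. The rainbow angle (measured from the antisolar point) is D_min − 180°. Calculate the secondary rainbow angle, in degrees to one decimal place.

cos²i = (1.77956 − 1)/8 = 0.09744; i = arccos(0.31216) = 71.810°.
sin r = sin 71.810°/1.334 = 0.71217; r = 45.411°.
D_min = 2·71.810° − 6·45.411° + 360° = 231.153°.
Rainbow angle = D_min − 180° = 51.153°.

51.2°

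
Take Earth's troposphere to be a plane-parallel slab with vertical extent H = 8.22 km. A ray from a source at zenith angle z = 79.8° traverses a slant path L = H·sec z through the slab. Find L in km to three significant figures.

sec z = 1/cos 79.8° = 5.6470.
L = 8.22 × 5.6470 = 46.418 km.

46.4 km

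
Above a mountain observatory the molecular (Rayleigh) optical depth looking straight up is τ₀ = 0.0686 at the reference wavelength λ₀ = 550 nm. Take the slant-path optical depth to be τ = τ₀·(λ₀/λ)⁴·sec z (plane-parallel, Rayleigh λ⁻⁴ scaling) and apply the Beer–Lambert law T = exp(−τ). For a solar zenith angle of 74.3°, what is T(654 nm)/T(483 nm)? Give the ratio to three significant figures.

Airmass: sec 74.3° = 3.6955.
τ(654 nm) = 0.0686 × (550/654)⁴ × 3.6955 = 0.0686 × 0.5002 × 3.6955 = 0.1268.
τ(483 nm) = 0.0686 × (550/483)⁴ × 3.6955 = 0.0686 × 1.6814 × 3.6955 = 0.4262.
T(654)/T(483) = exp(τ_B − τ_A) = exp(0.2994) = 1.3491.

1.35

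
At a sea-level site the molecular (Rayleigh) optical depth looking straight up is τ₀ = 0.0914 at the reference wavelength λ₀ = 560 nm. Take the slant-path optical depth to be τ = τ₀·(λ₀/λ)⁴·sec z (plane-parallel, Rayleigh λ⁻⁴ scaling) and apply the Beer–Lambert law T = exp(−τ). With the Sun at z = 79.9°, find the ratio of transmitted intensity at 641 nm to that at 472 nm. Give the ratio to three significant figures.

2.07

Airmass: sec 79.9° = 5.7023.
τ(641 nm) = 0.0914 × (560/641)⁴ × 5.7023 = 0.0914 × 0.5825 × 5.7023 = 0.3036.
τ(472 nm) = 0.0914 × (560/472)⁴ × 5.7023 = 0.0914 × 1.9815 × 5.7023 = 1.0327.
T(641)/T(472) = exp(τ_B − τ_A) = exp(0.7291) = 2.0732.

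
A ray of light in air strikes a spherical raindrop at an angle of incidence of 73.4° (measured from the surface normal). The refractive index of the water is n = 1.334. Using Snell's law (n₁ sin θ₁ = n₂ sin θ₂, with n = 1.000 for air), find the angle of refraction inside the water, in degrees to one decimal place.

Snell: sin θ_r = sin θ_i / n = sin 73.4° / 1.334 = 0.9583 / 1.334 = 0.7184.
θ_r = arcsin(0.7184) = 45.92°.

45.9°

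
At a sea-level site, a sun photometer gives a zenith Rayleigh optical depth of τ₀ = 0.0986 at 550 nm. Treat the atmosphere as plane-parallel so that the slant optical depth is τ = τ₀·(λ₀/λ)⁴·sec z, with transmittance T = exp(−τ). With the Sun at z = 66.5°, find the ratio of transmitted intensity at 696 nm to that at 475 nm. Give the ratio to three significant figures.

Airmass: sec 66.5° = 2.5078.
τ(696 nm) = 0.0986 × (550/696)⁴ × 2.5078 = 0.0986 × 0.3900 × 2.5078 = 0.0964.
τ(475 nm) = 0.0986 × (550/475)⁴ × 2.5078 = 0.0986 × 1.7975 × 2.5078 = 0.4445.
T(696)/T(475) = exp(τ_B − τ_A) = exp(0.3481) = 1.4163.

1.42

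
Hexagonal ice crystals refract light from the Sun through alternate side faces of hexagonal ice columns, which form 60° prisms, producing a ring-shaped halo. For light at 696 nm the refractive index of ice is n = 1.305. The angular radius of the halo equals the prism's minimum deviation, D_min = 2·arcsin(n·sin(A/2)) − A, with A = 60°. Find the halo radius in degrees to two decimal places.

21.46°

n·sin(A/2) = 1.305 × sin 30° = 1.305 × 0.5000 = 0.6525.
D_min = 2·arcsin(0.6525) − 60° = 2 × 40.730° − 60° = 21.461°.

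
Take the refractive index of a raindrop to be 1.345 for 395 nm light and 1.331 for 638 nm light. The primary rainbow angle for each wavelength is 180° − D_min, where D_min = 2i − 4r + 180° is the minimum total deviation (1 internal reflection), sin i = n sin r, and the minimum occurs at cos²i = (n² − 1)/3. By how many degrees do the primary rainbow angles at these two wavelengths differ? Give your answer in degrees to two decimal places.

At 395 nm (n = 1.345): cos²i = 0.26967 → i = 58.715°, r = 39.448°, D_min = 139.635°, rainbow angle = 40.365°.
At 638 nm (n = 1.331): cos²i = 0.25719 → i = 59.527°, r = 40.356°, D_min = 137.630°, rainbow angle = 42.370°.
Angular width = |40.365° − 42.370°| = 2.005°.

2.01°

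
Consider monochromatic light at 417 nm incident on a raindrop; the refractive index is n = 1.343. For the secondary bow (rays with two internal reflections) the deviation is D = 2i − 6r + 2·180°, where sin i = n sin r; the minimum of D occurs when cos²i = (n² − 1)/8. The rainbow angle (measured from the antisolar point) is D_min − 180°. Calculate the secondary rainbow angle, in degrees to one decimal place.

cos²i = (1.80365 − 1)/8 = 0.10046; i = arccos(0.31695) = 71.522°.
sin r = sin 71.522°/1.343 = 0.70621; r = 44.928°.
D_min = 2·71.522° − 6·44.928° + 360° = 233.478°.
Rainbow angle = D_min − 180° = 53.478°.

53.5°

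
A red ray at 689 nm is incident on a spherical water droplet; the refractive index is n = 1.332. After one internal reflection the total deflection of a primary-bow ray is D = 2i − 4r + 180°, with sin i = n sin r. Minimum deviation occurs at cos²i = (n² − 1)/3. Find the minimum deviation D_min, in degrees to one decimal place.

137.8°

cos²i = (1.77422 − 1)/3 = 0.25807; i = arccos(0.50801) = 59.469°.
sin r = sin 59.469°/1.332 = 0.64666; r = 40.290°.
D_min = 2·59.469° − 4·40.290° + 180° = 137.776°.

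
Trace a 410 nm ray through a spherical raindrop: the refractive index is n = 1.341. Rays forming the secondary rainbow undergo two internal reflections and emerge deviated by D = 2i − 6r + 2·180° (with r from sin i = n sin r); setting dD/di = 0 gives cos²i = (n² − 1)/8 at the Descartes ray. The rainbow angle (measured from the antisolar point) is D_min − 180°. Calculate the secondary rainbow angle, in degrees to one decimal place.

53.0°

cos²i = (1.79828 − 1)/8 = 0.09979; i = arccos(0.31589) = 71.586°.
sin r = sin 71.586°/1.341 = 0.70753; r = 45.034°.
D_min = 2·71.586° − 6·45.034° + 360° = 232.966°.
Rainbow angle = D_min − 180° = 52.966°.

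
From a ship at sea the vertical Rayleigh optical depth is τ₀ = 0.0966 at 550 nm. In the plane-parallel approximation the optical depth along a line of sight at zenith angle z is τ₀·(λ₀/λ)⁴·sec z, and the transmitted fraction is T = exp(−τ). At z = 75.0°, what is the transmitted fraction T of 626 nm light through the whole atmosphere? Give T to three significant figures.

0.801

sec 75.0° = 3.8637.
τ = 0.0966 × (550/626)⁴ × 3.8637 = 0.0966 × 0.5959 × 3.8637 = 0.2224.
T = exp(−0.2224) = 0.8006.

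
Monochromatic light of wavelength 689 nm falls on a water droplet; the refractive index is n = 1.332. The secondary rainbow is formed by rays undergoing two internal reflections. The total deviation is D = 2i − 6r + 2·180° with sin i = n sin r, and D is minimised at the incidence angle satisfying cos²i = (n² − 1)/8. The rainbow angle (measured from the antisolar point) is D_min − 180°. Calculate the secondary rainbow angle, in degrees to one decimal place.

cos²i = (1.77422 − 1)/8 = 0.09678; i = arccos(0.31109) = 71.875°.
sin r = sin 71.875°/1.332 = 0.71350; r = 45.520°.
D_min = 2·71.875° − 6·45.520° + 360° = 230.628°.
Rainbow angle = D_min − 180° = 50.628°.

50.6°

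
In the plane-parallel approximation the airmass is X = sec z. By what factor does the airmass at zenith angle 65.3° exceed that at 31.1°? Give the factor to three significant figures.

X(65.3°)/X(31.1°) = sec 65.3° / sec 31.1° = cos 31.1° / cos 65.3° = 0.8563/0.4179 = 2.0491.

2.05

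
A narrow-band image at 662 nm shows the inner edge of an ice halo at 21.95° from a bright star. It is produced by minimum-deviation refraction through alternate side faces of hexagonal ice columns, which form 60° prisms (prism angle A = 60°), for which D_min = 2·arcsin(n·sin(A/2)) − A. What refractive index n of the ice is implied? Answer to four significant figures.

1.311

Rearranging: n = sin((D_min + A)/2) / sin(A/2).
(D_min + A)/2 = (21.95° + 60°)/2 = 40.975°.
n = sin 40.975° / sin 30° = 0.6557 / 0.5000 = 1.3115.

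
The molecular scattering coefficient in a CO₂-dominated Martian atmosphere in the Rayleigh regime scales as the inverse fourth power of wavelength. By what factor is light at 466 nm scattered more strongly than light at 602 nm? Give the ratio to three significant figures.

Rayleigh scattering ∝ λ⁻⁴, so the ratio of coefficients is the inverse fourth power of the wavelength ratio.
σ(466)/σ(602) = (602/466)⁴ = (1.2918)⁴ = 2.785.

2.79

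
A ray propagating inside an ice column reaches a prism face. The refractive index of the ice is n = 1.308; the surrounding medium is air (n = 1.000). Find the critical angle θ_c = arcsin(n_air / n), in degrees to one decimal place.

sin θ_c = n_air / n = 1.000 / 1.308 = 0.7645.
θ_c = arcsin(0.7645) = 49.86°.

49.9°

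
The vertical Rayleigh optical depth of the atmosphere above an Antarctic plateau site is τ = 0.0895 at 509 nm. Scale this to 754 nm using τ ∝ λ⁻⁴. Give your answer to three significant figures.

0.0186

τ(754 nm) = τ(509 nm) × (509/754)⁴ = 0.0895 × (0.6751)⁴ = 0.0895 × 0.2077 = 0.0186.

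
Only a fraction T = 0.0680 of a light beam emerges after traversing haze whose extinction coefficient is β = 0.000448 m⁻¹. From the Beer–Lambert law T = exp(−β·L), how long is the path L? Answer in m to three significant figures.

Beer–Lambert: T = exp(−βL) ⇒ L = −ln(T)/β = −ln(0.0680)/0.000448 = 2.6882/0.000448 = 6001 m.

6000 m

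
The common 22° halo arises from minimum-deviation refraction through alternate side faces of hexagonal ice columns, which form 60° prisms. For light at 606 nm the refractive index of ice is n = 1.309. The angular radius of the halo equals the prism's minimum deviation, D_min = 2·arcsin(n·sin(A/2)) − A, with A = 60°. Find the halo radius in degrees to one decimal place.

n·sin(A/2) = 1.309 × sin 30° = 1.309 × 0.5000 = 0.6545.
D_min = 2·arcsin(0.6545) − 60° = 2 × 40.882° − 60° = 21.763°.

21.8°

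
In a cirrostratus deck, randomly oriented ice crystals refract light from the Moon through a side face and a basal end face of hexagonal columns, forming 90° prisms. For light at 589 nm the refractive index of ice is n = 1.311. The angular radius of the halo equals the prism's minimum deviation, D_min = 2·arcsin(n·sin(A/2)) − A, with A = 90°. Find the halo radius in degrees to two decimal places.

n·sin(A/2) = 1.311 × sin 45° = 1.311 × 0.7071 = 0.9270.
D_min = 2·arcsin(0.9270) − 90° = 2 × 67.974° − 90° = 45.949°.

45.95°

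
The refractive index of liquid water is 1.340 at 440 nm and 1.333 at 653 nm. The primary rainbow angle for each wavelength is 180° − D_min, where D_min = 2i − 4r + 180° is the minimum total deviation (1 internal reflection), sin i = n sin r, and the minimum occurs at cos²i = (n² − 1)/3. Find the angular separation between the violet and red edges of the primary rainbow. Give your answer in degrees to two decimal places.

1.01°

At 440 nm (n = 1.340): cos²i = 0.26520 → i = 59.004°, r = 39.770°, D_min = 138.929°, rainbow angle = 41.071°.
At 653 nm (n = 1.333): cos²i = 0.25896 → i = 59.410°, r = 40.225°, D_min = 137.922°, rainbow angle = 42.078°.
Angular width = |41.071° − 42.078°| = 1.007°.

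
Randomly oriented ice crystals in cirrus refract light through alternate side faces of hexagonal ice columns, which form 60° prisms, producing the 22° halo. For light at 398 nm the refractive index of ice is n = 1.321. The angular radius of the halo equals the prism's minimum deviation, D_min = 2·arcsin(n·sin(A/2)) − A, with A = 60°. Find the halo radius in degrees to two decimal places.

n·sin(A/2) = 1.321 × sin 30° = 1.321 × 0.5000 = 0.6605.
D_min = 2·arcsin(0.6605) − 60° = 2 × 41.338° − 60° = 22.676°.

22.68°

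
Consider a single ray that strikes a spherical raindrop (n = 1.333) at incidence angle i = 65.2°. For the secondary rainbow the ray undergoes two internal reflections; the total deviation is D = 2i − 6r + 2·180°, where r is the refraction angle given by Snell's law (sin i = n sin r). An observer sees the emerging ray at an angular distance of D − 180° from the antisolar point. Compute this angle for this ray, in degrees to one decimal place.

52.9°

sin r = sin 65.2° / 1.333 = 0.9078/1.333 = 0.6810; r = 42.92°.
D = 2·65.2° − 6·42.92° + 2·180° = 130.40° − 257.53° + 360° = 232.87°.
Angle from antisolar point = D − 180° = 52.87°.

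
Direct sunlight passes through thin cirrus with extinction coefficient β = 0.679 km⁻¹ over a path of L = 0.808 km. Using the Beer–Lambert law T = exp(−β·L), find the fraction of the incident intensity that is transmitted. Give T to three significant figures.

0.578

τ = β·L = 0.679 × 0.808 = 0.5486.
T = exp(−0.5486) = 0.5777.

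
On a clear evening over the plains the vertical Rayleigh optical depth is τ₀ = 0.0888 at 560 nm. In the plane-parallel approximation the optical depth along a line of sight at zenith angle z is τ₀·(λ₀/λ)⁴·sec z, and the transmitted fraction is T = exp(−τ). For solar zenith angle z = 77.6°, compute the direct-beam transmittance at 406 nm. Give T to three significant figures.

0.224

sec 77.6° = 4.6569.
τ = 0.0888 × (560/406)⁴ × 4.6569 = 0.0888 × 3.6195 × 4.6569 = 1.4968.
T = exp(−1.4968) = 0.2239.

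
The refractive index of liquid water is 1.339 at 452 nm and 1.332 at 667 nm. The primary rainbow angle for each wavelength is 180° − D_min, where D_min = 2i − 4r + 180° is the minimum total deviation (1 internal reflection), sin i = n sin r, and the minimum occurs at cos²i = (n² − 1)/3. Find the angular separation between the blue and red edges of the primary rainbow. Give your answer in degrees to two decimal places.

1.01°

At 452 nm (n = 1.339): cos²i = 0.26431 → i = 59.062°, r = 39.834°, D_min = 138.786°, rainbow angle = 41.214°.
At 667 nm (n = 1.332): cos²i = 0.25807 → i = 59.469°, r = 40.290°, D_min = 137.776°, rainbow angle = 42.224°.
Angular width = |41.214° − 42.224°| = 1.010°.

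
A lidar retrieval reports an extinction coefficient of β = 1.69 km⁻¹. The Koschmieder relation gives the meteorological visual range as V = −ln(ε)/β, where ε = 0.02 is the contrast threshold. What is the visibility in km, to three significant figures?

2.31 km

V = −ln(0.02) / 1.69 = 3.912 / 1.69 = 2.3148 km.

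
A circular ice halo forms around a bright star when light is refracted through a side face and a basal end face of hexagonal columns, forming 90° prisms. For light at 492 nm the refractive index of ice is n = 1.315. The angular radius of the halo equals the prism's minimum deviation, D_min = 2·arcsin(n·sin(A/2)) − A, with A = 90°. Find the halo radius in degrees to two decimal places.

n·sin(A/2) = 1.315 × sin 45° = 1.315 × 0.7071 = 0.9298.
D_min = 2·arcsin(0.9298) − 90° = 2 × 68.411° − 90° = 46.821°.

46.82°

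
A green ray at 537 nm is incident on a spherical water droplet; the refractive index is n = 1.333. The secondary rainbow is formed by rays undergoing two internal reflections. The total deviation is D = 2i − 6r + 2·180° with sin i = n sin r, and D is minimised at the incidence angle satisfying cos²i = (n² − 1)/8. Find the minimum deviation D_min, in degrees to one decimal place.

cos²i = (1.77689 − 1)/8 = 0.09711; i = arccos(0.31163) = 71.843°.
sin r = sin 71.843°/1.333 = 0.71283; r = 45.466°.
D_min = 2·71.843° − 6·45.466° + 360° = 230.891°.

230.9°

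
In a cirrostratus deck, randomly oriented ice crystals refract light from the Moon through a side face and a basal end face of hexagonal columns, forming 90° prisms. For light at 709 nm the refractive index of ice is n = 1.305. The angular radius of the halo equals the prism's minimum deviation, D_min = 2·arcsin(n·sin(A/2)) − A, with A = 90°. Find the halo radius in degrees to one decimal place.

n·sin(A/2) = 1.305 × sin 45° = 1.305 × 0.7071 = 0.9228.
D_min = 2·arcsin(0.9228) − 90° = 2 × 67.335° − 90° = 44.670°.

44.7°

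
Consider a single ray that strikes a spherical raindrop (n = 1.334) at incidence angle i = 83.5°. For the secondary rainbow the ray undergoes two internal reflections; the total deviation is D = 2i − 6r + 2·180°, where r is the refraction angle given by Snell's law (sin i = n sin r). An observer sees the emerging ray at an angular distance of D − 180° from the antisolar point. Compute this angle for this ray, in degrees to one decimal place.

58.1°

sin r = sin 83.5° / 1.334 = 0.9936/1.334 = 0.7448; r = 48.14°.
D = 2·83.5° − 6·48.14° + 2·180° = 167.00° − 288.85° + 360° = 238.15°.
Angle from antisolar point = D − 180° = 58.15°.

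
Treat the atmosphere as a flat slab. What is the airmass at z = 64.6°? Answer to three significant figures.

2.33

X = sec z = 1/cos 64.6° = 1/0.4289 = 2.3314.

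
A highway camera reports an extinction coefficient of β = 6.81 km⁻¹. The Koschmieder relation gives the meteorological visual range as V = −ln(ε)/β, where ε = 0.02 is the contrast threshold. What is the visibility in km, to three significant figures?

0.574 km

V = −ln(0.02) / 6.81 = 3.912 / 6.81 = 0.5745 km.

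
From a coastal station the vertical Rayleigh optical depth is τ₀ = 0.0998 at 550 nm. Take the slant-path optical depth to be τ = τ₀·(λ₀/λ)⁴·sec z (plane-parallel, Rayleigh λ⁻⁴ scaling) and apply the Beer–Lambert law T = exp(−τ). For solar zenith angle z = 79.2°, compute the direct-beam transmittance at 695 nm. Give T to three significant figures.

0.811

sec 79.2° = 5.3367.
τ = 0.0998 × (550/695)⁴ × 5.3367 = 0.0998 × 0.3922 × 5.3367 = 0.2089.
T = exp(−0.2089) = 0.8115.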